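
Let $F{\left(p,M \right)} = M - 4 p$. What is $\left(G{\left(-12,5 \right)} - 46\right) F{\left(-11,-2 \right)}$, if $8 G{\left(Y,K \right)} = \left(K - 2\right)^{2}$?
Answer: $- \frac{7539}{4} \approx -1884.8$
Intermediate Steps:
$G{\left(Y,K \right)} = \frac{\left(-2 + K\right)^{2}}{8}$ ($G{\left(Y,K \right)} = \frac{\left(K - 2\right)^{2}}{8} = \frac{\left(-2 + K\right)^{2}}{8}$)
$\left(G{\left(-12,5 \right)} - 46\right) F{\left(-11,-2 \right)} = \left(\frac{\left(-2 + 5\right)^{2}}{8} - 46\right) \left(-2 - -44\right) = \left(\frac{3^{2}}{8} - 46\right) \left(-2 + 44\right) = \left(\frac{1}{8} \cdot 9 - 46\right) 42 = \left(\frac{9}{8} - 46\right) 42 = \left(- \frac{359}{8}\right) 42 = - \frac{7539}{4}$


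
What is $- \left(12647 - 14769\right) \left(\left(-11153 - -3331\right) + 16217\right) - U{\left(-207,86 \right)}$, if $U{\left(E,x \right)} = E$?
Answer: $17814397$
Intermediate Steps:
$- \left(12647 - 14769\right) \left(\left(-11153 - -3331\right) + 16217\right) - U{\left(-207,86 \right)} = - \left(12647 - 14769\right) \left(\left(-11153 - -3331\right) + 16217\right) - -207 = - \left(-2122\right) \left(\left(-11153 + 3331\right) + 16217\right) + 207 = - \left(-2122\right) \left(-7822 + 16217\right) + 207 = - \left(-2122\right) 8395 + 207 = \left(-1\right) \left(-17814190\right) + 207 = 17814190 + 207 = 17814397$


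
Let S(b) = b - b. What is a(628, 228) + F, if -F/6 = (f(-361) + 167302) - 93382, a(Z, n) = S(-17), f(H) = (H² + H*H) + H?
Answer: -2005206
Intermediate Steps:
S(b) = 0
f(H) = H + 2*H² (f(H) = (H² + H²) + H = 2*H² + H = H + 2*H²)
a(Z, n) = 0
F = -2005206 (F = -6*((-361*(1 + 2*(-361)) + 167302) - 93382) = -6*((-361*(1 - 722) + 167302) - 93382) = -6*((-361*(-721) + 167302) - 93382) = -6*((260281 + 167302) - 93382) = -6*(427583 - 93382) = -6*334201 = -2005206)
a(628, 228) + F = 0 - 2005206 = -2005206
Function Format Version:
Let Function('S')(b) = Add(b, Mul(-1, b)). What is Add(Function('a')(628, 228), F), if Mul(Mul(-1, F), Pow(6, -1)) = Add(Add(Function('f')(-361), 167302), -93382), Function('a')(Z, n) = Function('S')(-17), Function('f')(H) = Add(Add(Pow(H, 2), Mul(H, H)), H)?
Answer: -2005206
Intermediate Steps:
Function('S')(b) = 0
Function('f')(H) = Add(H, Mul(2, Pow(H, 2))) (Function('f')(H) = Add(Add(Pow(H, 2), Pow(H, 2)), H) = Add(Mul(2, Pow(H, 2)), H) = Add(H, Mul(2, Pow(H, 2))))
Function('a')(Z, n) = 0
F = -2005206 (F = Mul(-6, Add(Add(Mul(-361, Add(1, Mul(2, -361))), 167302), -93382)) = Mul(-6, Add(Add(Mul(-361, Add(1, -722)), 167302), -93382)) = Mul(-6, Add(Add(Mul(-361, -721), 167302), -93382)) = Mul(-6, Add(Add(260281, 167302), -93382)) = Mul(-6, Add(427583, -93382)) = Mul(-6, 334201) = -2005206)
Add(Function('a')(628, 228), F) = Add(0, -2005206) = -2005206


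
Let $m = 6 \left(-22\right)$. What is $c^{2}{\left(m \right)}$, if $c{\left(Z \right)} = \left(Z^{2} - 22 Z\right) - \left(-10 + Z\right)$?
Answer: $419020900$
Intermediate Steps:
$m = -132$
$c{\left(Z \right)} = 10 + Z^{2} - 23 Z$
$c^{2}{\left(m \right)} = \left(10 + \left(-132\right)^{2} - -3036\right)^{2} = \left(10 + 17424 + 3036\right)^{2} = 20470^{2} = 419020900$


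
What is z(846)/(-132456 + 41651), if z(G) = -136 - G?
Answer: 982/90805 ≈ 0.010814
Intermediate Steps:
z(846)/(-132456 + 41651) = (-136 - 1*846)/(-132456 + 41651) = (-136 - 846)/(-90805) = -982*(-1/90805) = 982/90805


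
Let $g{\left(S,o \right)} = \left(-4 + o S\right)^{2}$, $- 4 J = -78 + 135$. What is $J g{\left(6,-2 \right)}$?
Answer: $-3648$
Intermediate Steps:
$J = - \frac{57}{4}$ ($J = - \frac{-78 + 135}{4} = \left(- \frac{1}{4}\right) 57 = - \frac{57}{4} \approx -14.25$)
$g{\left(S,o \right)} = \left(-4 + S o\right)^{2}$
$J g{\left(6,-2 \right)} = - \frac{57 \left(-4 + 6 \left(-2\right)\right)^{2}}{4} = - \frac{57 \left(-4 - 12\right)^{2}}{4} = - \frac{57 \left(-16\right)^{2}}{4} = \left(- \frac{57}{4}\right) 256 = -3648$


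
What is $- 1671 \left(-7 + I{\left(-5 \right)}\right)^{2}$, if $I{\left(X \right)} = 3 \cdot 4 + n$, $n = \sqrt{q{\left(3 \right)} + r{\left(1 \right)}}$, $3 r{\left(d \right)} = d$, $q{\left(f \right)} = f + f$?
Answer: $-52358 - 5570 \sqrt{57} \approx -94411.0$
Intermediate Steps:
$q{\left(f \right)} = 2 f$
$r{\left(d \right)} = \frac{d}{3}$
$n = \frac{\sqrt{57}}{3}$ ($n = \sqrt{2 \cdot 3 + \frac{1}{3} \cdot 1} = \sqrt{6 + \frac{1}{3}} = \sqrt{\frac{19}{3}} = \frac{\sqrt{57}}{3} \approx 2.5166$)
$I{\left(X \right)} = 12 + \frac{\sqrt{57}}{3}$ ($I{\left(X \right)} = 3 \cdot 4 + \frac{\sqrt{57}}{3} = 12 + \frac{\sqrt{57}}{3}$)
$- 1671 \left(-7 + I{\left(-5 \right)}\right)^{2} = - 1671 \left(-7 + \left(12 + \frac{\sqrt{57}}{3}\right)\right)^{2} = - 1671 \left(5 + \frac{\sqrt{57}}{3}\right)^{2}$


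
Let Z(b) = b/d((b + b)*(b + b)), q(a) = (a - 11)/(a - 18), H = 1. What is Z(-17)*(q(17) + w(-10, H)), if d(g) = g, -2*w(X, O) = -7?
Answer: 5/136 ≈ 0.036765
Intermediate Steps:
w(X, O) = 7/2 (w(X, O) = -1/2*(-7) = 7/2)
q(a) = (-11 + a)/(-18 + a)
Z(b) = 1/(4*b) (Z(b) = b/(((b + b)*(b + b))) = b/(((2*b)*(2*b))) = b/((4*b**2)) = b*(1/(4*b**2)) = 1/(4*b))
Z(-17)*(q(17) + w(-10, H)) = ((1/4)/(-17))*((-11 + 17)/(-18 + 17) + 7/2) = ((1/4)*(-1/17))*(6/(-1) + 7/2) = -(-1*6 + 7/2)/68 = -(-6 + 7/2)/68 = -1/68*(-5/2) = 5/136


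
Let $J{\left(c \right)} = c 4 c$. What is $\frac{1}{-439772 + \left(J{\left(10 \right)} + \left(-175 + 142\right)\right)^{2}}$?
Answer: $- \frac{1}{305083} \approx -3.2778 \cdot 10^{-6}$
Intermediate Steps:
$J{\left(c \right)} = 4 c^{2}$ ($J{\left(c \right)} = 4 c c = 4 c^{2}$)
$\frac{1}{-439772 + \left(J{\left(10 \right)} + \left(-175 + 142\right)\right)^{2}} = \frac{1}{-439772 + \left(4 \cdot 10^{2} + \left(-175 + 142\right)\right)^{2}} = \frac{1}{-439772 + \left(4 \cdot 100 - 33\right)^{2}} = \frac{1}{-439772 + \left(400 - 33\right)^{2}} = \frac{1}{-439772 + 367^{2}} = \frac{1}{-439772 + 134689} = \frac{1}{-305083} = - \frac{1}{305083}$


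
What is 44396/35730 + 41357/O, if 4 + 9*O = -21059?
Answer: -2060676257/125430165 ≈ -16.429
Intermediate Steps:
O = -7021/3 (O = -4/9 + (1/9)*(-21059) = -4/9 - 21059/9 = -7021/3 ≈ -2340.3)
44396/35730 + 41357/O = 44396/35730 + 41357/(-7021/3) = 44396*(1/35730) + 41357*(-3/7021) = 22198/17865 - 124071/7021 = -2060676257/125430165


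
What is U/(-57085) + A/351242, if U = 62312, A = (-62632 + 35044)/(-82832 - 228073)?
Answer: -661287575966/605816054865 ≈ -1.0916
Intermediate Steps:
A = 9196/103635 (A = -27588/(-310905) = -27588*(-1/310905) = 9196/103635 ≈ 0.088735)
U/(-57085) + A/351242 = 62312/(-57085) + (9196/103635)/351242 = 62312*(-1/57085) + (9196/103635)*(1/351242) = -62312/57085 + 4598/18200482335 = -661287575966/605816054865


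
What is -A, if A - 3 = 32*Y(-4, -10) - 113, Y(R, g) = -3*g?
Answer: -850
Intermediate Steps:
A = 850 (A = 3 + (32*(-3*(-10)) - 113) = 3 + (32*30 - 113) = 3 + (960 - 113) = 3 + 847 = 850)
-A = -1*850 = -850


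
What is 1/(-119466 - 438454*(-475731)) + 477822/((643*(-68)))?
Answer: -31705859639770429/2901304265793120 ≈ -10.928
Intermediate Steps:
1/(-119466 - 438454*(-475731)) + 477822/((643*(-68))) = -1/475731/(-557920) + 477822/(-43724) = -1/557920*(-1/475731) + 477822*(-1/43724) = 1/265419839520 - 238911/21862 = -31705859639770429/2901304265793120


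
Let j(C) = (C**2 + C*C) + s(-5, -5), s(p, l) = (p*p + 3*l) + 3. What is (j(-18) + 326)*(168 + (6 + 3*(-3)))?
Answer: 162855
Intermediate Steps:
s(p, l) = 3 + p**2 + 3*l (s(p, l) = (p**2 + 3*l) + 3 = 3 + p**2 + 3*l)
j(C) = 13 + 2*C**2 (j(C) = (C**2 + C*C) + (3 + (-5)**2 + 3*(-5)) = (C**2 + C**2) + (3 + 25 - 15) = 2*C**2 + 13 = 13 + 2*C**2)
(j(-18) + 326)*(168 + (6 + 3*(-3))) = ((13 + 2*(-18)**2) + 326)*(168 + (6 + 3*(-3))) = ((13 + 2*324) + 326)*(168 + (6 - 9)) = ((13 + 648) + 326)*(168 - 3) = (661 + 326)*165 = 987*165 = 162855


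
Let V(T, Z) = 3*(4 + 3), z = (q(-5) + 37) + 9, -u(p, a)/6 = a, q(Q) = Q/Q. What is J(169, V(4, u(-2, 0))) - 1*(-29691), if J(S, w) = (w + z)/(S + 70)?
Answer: 7096217/239 ≈ 29691.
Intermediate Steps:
q(Q) = 1
u(p, a) = -6*a
z = 47 (z = (1 + 37) + 9 = 38 + 9 = 47)
V(T, Z) = 21 (V(T, Z) = 3*7 = 21)
J(S, w) = (47 + w)/(70 + S) (J(S, w) = (w + 47)/(S + 70) = (47 + w)/(70 + S))
J(169, V(4, u(-2, 0))) - 1*(-29691) = (47 + 21)/(70 + 169) - 1*(-29691) = 68/239 + 29691 = 7096217/239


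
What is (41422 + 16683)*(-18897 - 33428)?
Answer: -3040344125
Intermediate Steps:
(41422 + 16683)*(-18897 - 33428) = 58105*(-52325) = -3040344125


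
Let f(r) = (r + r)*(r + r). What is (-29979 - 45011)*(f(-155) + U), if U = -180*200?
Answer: -4506899000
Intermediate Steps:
U = -36000
f(r) = 4*r² (f(r) = (2*r)*(2*r) = 4*r²)
(-29979 - 45011)*(f(-155) + U) = (-29979 - 45011)*(4*(-155)² - 36000) = -74990*(4*24025 - 36000) = -74990*(96100 - 36000) = -74990*60100 = -4506899000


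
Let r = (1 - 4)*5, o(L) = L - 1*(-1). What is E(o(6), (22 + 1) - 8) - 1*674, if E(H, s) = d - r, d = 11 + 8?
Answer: -640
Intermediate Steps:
o(L) = 1 + L (o(L) = L + 1 = 1 + L)
d = 19
r = -15 (r = -3*5 = -15)
E(H, s) = 34 (E(H, s) = 19 - 1*(-15) = 19 + 15 = 34)
E(o(6), (22 + 1) - 8) - 1*674 = 34 - 1*674 = 34 - 674 = -640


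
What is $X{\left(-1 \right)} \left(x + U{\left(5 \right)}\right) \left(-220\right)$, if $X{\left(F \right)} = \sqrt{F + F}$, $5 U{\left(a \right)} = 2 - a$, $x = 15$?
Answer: $- 3168 i \sqrt{2} \approx - 4480.2 i$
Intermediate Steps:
$U{\left(a \right)} = \frac{2}{5} - \frac{a}{5}$ ($U{\left(a \right)} = \frac{2 - a}{5} = \frac{2}{5} - \frac{a}{5}$)
$X{\left(F \right)} = \sqrt{2} \sqrt{F}$ ($X{\left(F \right)} = \sqrt{2 F} = \sqrt{2} \sqrt{F}$)
$X{\left(-1 \right)} \left(x + U{\left(5 \right)}\right) \left(-220\right) = \sqrt{2} \sqrt{-1} \left(15 + \left(\frac{2}{5} - 1\right)\right) \left(-220\right) = \sqrt{2} i \left(15 + \left(\frac{2}{5} - 1\right)\right) \left(-220\right) = i \sqrt{2} \left(15 - \frac{3}{5}\right) \left(-220\right) = i \sqrt{2} \cdot \frac{72}{5} \left(-220\right) = \frac{72 i \sqrt{2}}{5} \left(-220\right) = - 3168 i \sqrt{2}$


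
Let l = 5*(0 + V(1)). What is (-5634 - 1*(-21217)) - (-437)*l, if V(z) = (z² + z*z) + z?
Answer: 22138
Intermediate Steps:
V(z) = z + 2*z² (V(z) = (z² + z²) + z = 2*z² + z = z + 2*z²)
l = 15 (l = 5*(0 + 1*(1 + 2*1)) = 5*(0 + 1*(1 + 2)) = 5*(0 + 1*3) = 5*(0 + 3) = 5*3 = 15)
(-5634 - 1*(-21217)) - (-437)*l = (-5634 - 1*(-21217)) - (-437)*15 = (-5634 + 21217) - 1*(-6555) = 15583 + 6555 = 22138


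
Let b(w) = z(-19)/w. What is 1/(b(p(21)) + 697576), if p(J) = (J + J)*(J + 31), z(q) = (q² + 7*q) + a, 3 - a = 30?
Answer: 728/507835395 ≈ 1.4335e-6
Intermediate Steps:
a = -27 (a = 3 - 1*30 = 3 - 30 = -27)
z(q) = -27 + q² + 7*q (z(q) = (q² + 7*q) - 27 = -27 + q² + 7*q)
p(J) = 2*J*(31 + J) (p(J) = (2*J)*(31 + J) = 2*J*(31 + J))
b(w) = 201/w (b(w) = (-27 + (-19)² + 7*(-19))/w = (-27 + 361 - 133)/w = 201/w)
1/(b(p(21)) + 697576) = 1/(201/((2*21*(31 + 21))) + 697576) = 1/(201/((2*21*52)) + 697576) = 1/(201/2184 + 697576) = 1/(201*(1/2184) + 697576) = 1/(67/728 + 697576) = 1/(507835395/728) = 728/507835395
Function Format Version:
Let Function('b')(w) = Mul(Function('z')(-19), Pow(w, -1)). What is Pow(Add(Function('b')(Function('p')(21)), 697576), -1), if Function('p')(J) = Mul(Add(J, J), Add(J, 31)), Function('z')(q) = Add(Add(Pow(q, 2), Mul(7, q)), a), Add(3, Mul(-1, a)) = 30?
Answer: Rational(728, 507835395) ≈ 1.4335e-6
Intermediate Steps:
a = -27 (a = Add(3, Mul(-1, 30)) = Add(3, -30) = -27)
Function('z')(q) = Add(-27, Pow(q, 2), Mul(7, q)) (Function('z')(q) = Add(Add(Pow(q, 2), Mul(7, q)), -27) = Add(-27, Pow(q, 2), Mul(7, q)))
Function('p')(J) = Mul(2, J, Add(31, J)) (Function('p')(J) = Mul(Mul(2, J), Add(31, J)) = Mul(2, J, Add(31, J)))
Function('b')(w) = Mul(201, Pow(w, -1)) (Function('b')(w) = Mul(Add(-27, Pow(-19, 2), Mul(7, -19)), Pow(w, -1)) = Mul(Add(-27, 361, -133), Pow(w, -1)) = Mul(201, Pow(w, -1)))
Pow(Add(Function('b')(Function('p')(21)), 697576), -1) = Pow(Add(Mul(201, Pow(Mul(2, 21, Add(31, 21)), -1)), 697576), -1) = Pow(Add(Mul(201, Pow(Mul(2, 21, 52), -1)), 697576), -1) = Pow(Add(Mul(201, Pow(2184, -1)), 697576), -1) = Pow(Add(Mul(201, Rational(1, 2184)), 697576), -1) = Pow(Add(Rational(67, 728), 697576), -1) = Pow(Rational(507835395, 728), -1) = Rational(728, 507835395)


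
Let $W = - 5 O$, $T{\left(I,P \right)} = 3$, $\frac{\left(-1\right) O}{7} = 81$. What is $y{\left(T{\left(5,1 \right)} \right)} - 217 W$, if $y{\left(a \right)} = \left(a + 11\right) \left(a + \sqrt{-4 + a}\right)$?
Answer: $-615153 + 14 i \approx -6.1515 \cdot 10^{5} + 14.0 i$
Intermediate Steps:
$O = -567$ ($O = \left(-7\right) 81 = -567$)
$W = 2835$ ($W = \left(-5\right) \left(-567\right) = 2835$)
$y{\left(a \right)} = \left(11 + a\right) \left(a + \sqrt{-4 + a}\right)$
$y{\left(T{\left(5,1 \right)} \right)} - 217 W = \left(3^{2} + 11 \cdot 3 + 11 \sqrt{-4 + 3} + 3 \sqrt{-4 + 3}\right) - 615195 = \left(9 + 33 + 11 \sqrt{-1} + 3 \sqrt{-1}\right) - 615195 = \left(9 + 33 + 11 i + 3 i\right) - 615195 = \left(42 + 14 i\right) - 615195 = -615153 + 14 i$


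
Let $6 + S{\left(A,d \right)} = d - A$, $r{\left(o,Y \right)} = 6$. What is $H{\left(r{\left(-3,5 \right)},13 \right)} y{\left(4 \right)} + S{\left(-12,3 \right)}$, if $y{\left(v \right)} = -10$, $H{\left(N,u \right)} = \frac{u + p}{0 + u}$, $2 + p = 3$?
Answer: $- \frac{23}{13} \approx -1.7692$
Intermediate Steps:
$p = 1$ ($p = -2 + 3 = 1$)
$H{\left(N,u \right)} = \frac{1 + u}{u}$ ($H{\left(N,u \right)} = \frac{u + 1}{0 + u} = \frac{1 + u}{u}$)
$S{\left(A,d \right)} = -6 + d - A$ ($S{\left(A,d \right)} = -6 - \left(A - d\right) = -6 + d - A$)
$H{\left(r{\left(-3,5 \right)},13 \right)} y{\left(4 \right)} + S{\left(-12,3 \right)} = \frac{1 + 13}{13} \left(-10\right) - -9 = \frac{1}{13} \cdot 14 \left(-10\right) + \left(-6 + 3 + 12\right) = \frac{14}{13} \left(-10\right) + 9 = - \frac{140}{13} + 9 = - \frac{23}{13}$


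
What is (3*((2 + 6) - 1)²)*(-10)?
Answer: -1470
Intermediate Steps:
(3*((2 + 6) - 1)²)*(-10) = (3*(8 - 1)²)*(-10) = (3*7²)*(-10) = (3*49)*(-10) = 147*(-10) = -1470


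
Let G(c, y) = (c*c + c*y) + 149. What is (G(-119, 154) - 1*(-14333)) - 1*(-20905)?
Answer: 31222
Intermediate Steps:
G(c, y) = 149 + c² + c*y (G(c, y) = (c² + c*y) + 149 = 149 + c² + c*y)
(G(-119, 154) - 1*(-14333)) - 1*(-20905) = ((149 + (-119)² - 119*154) - 1*(-14333)) - 1*(-20905) = ((149 + 14161 - 18326) + 14333) + 20905 = (-4016 + 14333) + 20905 = 10317 + 20905 = 31222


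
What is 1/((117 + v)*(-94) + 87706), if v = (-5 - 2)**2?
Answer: 1/72102 ≈ 1.3869e-5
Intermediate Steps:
v = 49 (v = (-7)**2 = 49)
1/((117 + v)*(-94) + 87706) = 1/((117 + 49)*(-94) + 87706) = 1/(166*(-94) + 87706) = 1/(-15604 + 87706) = 1/72102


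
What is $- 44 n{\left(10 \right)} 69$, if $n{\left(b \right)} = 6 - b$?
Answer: $12144$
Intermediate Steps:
$- 44 n{\left(10 \right)} 69 = - 44 \left(6 - 10\right) 69 = \left(-44\right) \left(-4\right) 69 = 176 \cdot 69 = 12144$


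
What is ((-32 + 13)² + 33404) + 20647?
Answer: 54412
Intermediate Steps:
((-32 + 13)² + 33404) + 20647 = ((-19)² + 33404) + 20647 = (361 + 33404) + 20647 = 33765 + 20647 = 54412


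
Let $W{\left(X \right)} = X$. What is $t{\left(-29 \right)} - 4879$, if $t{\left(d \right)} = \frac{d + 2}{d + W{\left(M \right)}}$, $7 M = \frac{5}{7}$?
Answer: $- \frac{2302447}{472} \approx -4878.1$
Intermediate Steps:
$M = \frac{5}{49}$ ($M = \frac{5 \cdot \frac{1}{7}}{7} = \frac{1}{7} \cdot \frac{5}{7} = \frac{5}{49} \approx 0.10204$)
$t{\left(d \right)} = \frac{2 + d}{\frac{5}{49} + d}$ ($t{\left(d \right)} = \frac{d + 2}{d + \frac{5}{49}} = \frac{2 + d}{\frac{5}{49} + d}$)
$t{\left(-29 \right)} - 4879 = \frac{49 \left(2 - 29\right)}{5 + 49 \left(-29\right)} - 4879 = 49 \frac{1}{5 - 1421} \left(-27\right) - 4879 = 49 \frac{1}{-1416} \left(-27\right) - 4879 = 49 \left(- \frac{1}{1416}\right) \left(-27\right) - 4879 = \frac{441}{472} - 4879 = - \frac{2302447}{472}$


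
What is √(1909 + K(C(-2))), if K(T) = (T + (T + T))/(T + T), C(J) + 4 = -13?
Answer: √7642/2 ≈ 43.709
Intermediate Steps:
C(J) = -17 (C(J) = -4 - 13 = -17)
K(T) = 3/2 (K(T) = (T + 2*T)/((2*T)) = (3*T)*(1/(2*T)) = 3/2)
√(1909 + K(C(-2))) = √(1909 + 3/2) = √(3821/2) = √7642/2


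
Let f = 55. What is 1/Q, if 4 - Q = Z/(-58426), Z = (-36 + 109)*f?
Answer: 58426/237719 ≈ 0.24578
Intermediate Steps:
Z = 4015 (Z = (-36 + 109)*55 = 73*55 = 4015)
Q = 237719/58426 (Q = 4 - 4015/(-58426) = 4 - 4015*(-1)/58426 = 4 - 1*(-4015/58426) = 4 + 4015/58426 = 237719/58426 ≈ 4.0687)
1/Q = 1/(237719/58426) = 58426/237719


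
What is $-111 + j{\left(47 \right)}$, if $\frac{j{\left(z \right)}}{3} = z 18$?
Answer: $2427$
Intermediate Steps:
$j{\left(z \right)} = 54 z$ ($j{\left(z \right)} = 3 z 18 = 3 \cdot 18 z = 54 z$)
$-111 + j{\left(47 \right)} = -111 + 54 \cdot 47 = -111 + 2538 = 2427$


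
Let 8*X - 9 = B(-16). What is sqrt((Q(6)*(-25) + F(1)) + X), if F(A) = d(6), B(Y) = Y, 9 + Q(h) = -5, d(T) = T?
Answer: sqrt(5682)/4 ≈ 18.845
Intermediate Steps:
Q(h) = -14 (Q(h) = -9 - 5 = -14)
F(A) = 6
X = -7/8 (X = 9/8 + (1/8)*(-16) = 9/8 - 2 = -7/8 ≈ -0.87500)
sqrt((Q(6)*(-25) + F(1)) + X) = sqrt((-14*(-25) + 6) - 7/8) = sqrt((350 + 6) - 7/8) = sqrt(356 - 7/8) = sqrt(2841/8) = sqrt(5682)/4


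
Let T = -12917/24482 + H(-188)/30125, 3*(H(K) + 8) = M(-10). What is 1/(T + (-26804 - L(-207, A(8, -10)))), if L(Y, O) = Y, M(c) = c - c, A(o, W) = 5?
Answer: -737520250/19616215409731 ≈ -3.7597e-5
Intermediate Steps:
M(c) = 0
H(K) = -8 (H(K) = -8 + (⅓)*0 = -8 + 0 = -8)
T = -389320481/737520250 (T = -12917/24482 - 8/30125 = -389320481/737520250 ≈ -0.52788)
1/(T + (-26804 - L(-207, A(8, -10)))) = 1/(-389320481/737520250 + (-26804 - 1*(-207))) = 1/(-389320481/737520250 + (-26804 + 207)) = 1/(-389320481/737520250 - 26597) = 1/(-19616215409731/737520250) = -737520250/19616215409731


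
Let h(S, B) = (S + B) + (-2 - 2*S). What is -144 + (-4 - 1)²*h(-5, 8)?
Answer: 131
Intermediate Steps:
h(S, B) = -2 + B - S (h(S, B) = (B + S) + (-2 - 2*S) = -2 + B - S)
-144 + (-4 - 1)²*h(-5, 8) = -144 + (-4 - 1)²*(-2 + 8 - 1*(-5)) = -144 + (-5)²*(-2 + 8 + 5) = -144 + 25*11 = -144 + 275 = 131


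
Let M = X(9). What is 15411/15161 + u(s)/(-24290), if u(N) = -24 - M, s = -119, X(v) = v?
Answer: 374833503/368260690 ≈ 1.0178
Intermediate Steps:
M = 9
u(N) = -33 (u(N) = -24 - 1*9 = -24 - 9 = -33)
15411/15161 + u(s)/(-24290) = 15411/15161 - 33/(-24290) = 15411*(1/15161) - 33*(-1/24290) = 15411/15161 + 33/24290 = 374833503/368260690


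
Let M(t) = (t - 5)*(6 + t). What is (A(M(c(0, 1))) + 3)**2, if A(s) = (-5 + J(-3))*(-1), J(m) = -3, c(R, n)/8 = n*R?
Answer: 121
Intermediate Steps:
c(R, n) = 8*R*n (c(R, n) = 8*(n*R) = 8*(R*n) = 8*R*n)
M(t) = (-5 + t)*(6 + t)
A(s) = 8 (A(s) = (-5 - 3)*(-1) = -8*(-1) = 8)
(A(M(c(0, 1))) + 3)**2 = (8 + 3)**2 = 11**2 = 121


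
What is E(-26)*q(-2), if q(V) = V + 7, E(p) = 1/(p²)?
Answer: 5/676 ≈ 0.0073965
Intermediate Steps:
E(p) = p⁻²
q(V) = 7 + V
E(-26)*q(-2) = (7 - 2)/(-26)² = (1/676)*5 = 5/676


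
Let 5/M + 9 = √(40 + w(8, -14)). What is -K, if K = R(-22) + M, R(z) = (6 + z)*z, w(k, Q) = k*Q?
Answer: -5979/17 + 10*I*√2/51 ≈ -351.71 + 0.2773*I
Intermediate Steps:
w(k, Q) = Q*k
M = 5/(-9 + 6*I*√2) (M = 5/(-9 + √(40 - 14*8)) = 5/(-9 + √(40 - 112)) = 5/(-9 + √(-72)) = 5/(-9 + 6*I*√2) ≈ -0.29412 - 0.2773*I)
R(z) = z*(6 + z)
K = 5979/17 - 10*I*√2/51 (K = -22*(6 - 22) + (-5/17 - 10*I*√2/51) = -22*(-16) + (-5/17 - 10*I*√2/51) = 352 + (-5/17 - 10*I*√2/51) = 5979/17 - 10*I*√2/51 ≈ 351.71 - 0.2773*I)
-K = -(5979/17 - 10*I*√2/51) = -5979/17 + 10*I*√2/51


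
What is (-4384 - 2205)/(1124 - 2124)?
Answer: 6589/1000 ≈ 6.5890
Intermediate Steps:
(-4384 - 2205)/(1124 - 2124) = -6589/(-1000) = -6589*(-1/1000) = 6589/1000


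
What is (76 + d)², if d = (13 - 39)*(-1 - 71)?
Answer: 3794704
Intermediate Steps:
d = 1872 (d = -26*(-72) = 1872)
(76 + d)² = (76 + 1872)² = 1948² = 3794704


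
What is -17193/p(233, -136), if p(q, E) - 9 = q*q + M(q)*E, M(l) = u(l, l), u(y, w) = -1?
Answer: -17193/54434 ≈ -0.31585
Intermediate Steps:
M(l) = -1
p(q, E) = 9 + q**2 - E (p(q, E) = 9 + (q*q - E) = 9 + (q**2 - E) = 9 + q**2 - E)
-17193/p(233, -136) = -17193/(9 + 233**2 - 1*(-136)) = -17193/(9 + 54289 + 136) = -17193/54434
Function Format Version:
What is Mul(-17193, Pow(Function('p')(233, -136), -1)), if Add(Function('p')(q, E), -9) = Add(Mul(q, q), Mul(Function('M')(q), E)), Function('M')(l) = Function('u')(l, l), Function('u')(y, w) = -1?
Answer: Rational(-17193, 54434) ≈ -0.31585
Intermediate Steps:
Function('M')(l) = -1
Function('p')(q, E) = Add(9, Pow(q, 2), Mul(-1, E)) (Function('p')(q, E) = Add(9, Add(Mul(q, q), Mul(-1, E))) = Add(9, Add(Pow(q, 2), Mul(-1, E))) = Add(9, Pow(q, 2), Mul(-1, E)))
Mul(-17193, Pow(Function('p')(233, -136), -1)) = Mul(-17193, Pow(Add(9, Pow(233, 2), Mul(-1, -136)), -1)) = Mul(-17193, Pow(Add(9, 54289, 136), -1)) = Mul(-17193, Pow(54434, -1)) = Mul(-17193, Rational(1, 54434)) = Rational(-17193, 54434)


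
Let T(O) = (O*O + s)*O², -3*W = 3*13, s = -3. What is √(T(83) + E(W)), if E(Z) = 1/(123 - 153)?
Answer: √42693888570/30 ≈ 6887.5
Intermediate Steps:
W = -13 ≈ -13.000
T(O) = O²*(-3 + O²) (T(O) = (O*O - 3)*O² = (O² - 3)*O² = (-3 + O²)*O² = O²*(-3 + O²))
E(Z) = -1/30 (E(Z) = 1/(-30) = -1/30)
√(T(83) + E(W)) = √(83²*(-3 + 83²) - 1/30) = √(6889*(-3 + 6889) - 1/30) = √(6889*6886 - 1/30) = √(47437654 - 1/30) = √(1423129619/30) = √42693888570/30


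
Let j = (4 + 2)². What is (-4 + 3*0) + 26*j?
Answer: 932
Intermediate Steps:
j = 36 (j = 6² = 36)
(-4 + 3*0) + 26*j = (-4 + 3*0) + 26*36 = (-4 + 0) + 936 = -4 + 936 = 932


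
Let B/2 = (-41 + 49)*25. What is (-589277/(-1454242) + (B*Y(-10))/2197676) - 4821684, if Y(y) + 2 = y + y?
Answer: -3852468229161922569/798988185398 ≈ -4.8217e+6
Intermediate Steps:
Y(y) = -2 + 2*y (Y(y) = -2 + (y + y) = -2 + 2*y)
B = 400 (B = 2*((-41 + 49)*25) = 2*(8*25) = 2*200 = 400)
(-589277/(-1454242) + (B*Y(-10))/2197676) - 4821684 = (-589277/(-1454242) + (400*(-2 + 2*(-10)))/2197676) - 4821684 = (-589277*(-1/1454242) + (400*(-2 - 20))*(1/2197676)) - 4821684 = (589277/1454242 + (400*(-22))*(1/2197676)) - 4821684 = (589277/1454242 - 8800*1/2197676) - 4821684 = (589277/1454242 - 2200/549419) - 4821684 = 320560647663/798988185398 - 4821684 = -3852468229161922569/798988185398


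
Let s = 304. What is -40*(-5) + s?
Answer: 504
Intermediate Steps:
-40*(-5) + s = -40*(-5) + 304 = 200 + 304 = 504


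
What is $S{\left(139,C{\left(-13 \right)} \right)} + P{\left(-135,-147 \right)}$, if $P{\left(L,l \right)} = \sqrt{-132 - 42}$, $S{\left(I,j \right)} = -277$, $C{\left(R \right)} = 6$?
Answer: $-277 + i \sqrt{174} \approx -277.0 + 13.191 i$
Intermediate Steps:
$P{\left(L,l \right)} = i \sqrt{174}$ ($P{\left(L,l \right)} = \sqrt{-174} = i \sqrt{174}$)
$S{\left(139,C{\left(-13 \right)} \right)} + P{\left(-135,-147 \right)} = -277 + i \sqrt{174}$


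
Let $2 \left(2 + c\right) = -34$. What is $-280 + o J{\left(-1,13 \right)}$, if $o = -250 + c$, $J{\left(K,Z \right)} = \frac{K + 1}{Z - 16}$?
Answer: $-280$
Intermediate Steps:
$c = -19$ ($c = -2 + \frac{1}{2} \left(-34\right) = -2 - 17 = -19$)
$J{\left(K,Z \right)} = \frac{1 + K}{-16 + Z}$
$o = -269$ ($o = -250 - 19 = -269$)
$-280 + o J{\left(-1,13 \right)} = -280 - 269 \frac{1 - 1}{-16 + 13} = -280 - 269 \frac{1}{-3} \cdot 0 = -280 - 269 \left(\left(- \frac{1}{3}\right) 0\right) = -280 - 0 = -280 + 0 = -280$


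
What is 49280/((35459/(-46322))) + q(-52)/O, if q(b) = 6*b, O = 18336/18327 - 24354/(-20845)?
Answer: -28721161962233500/445144591397 ≈ -64521.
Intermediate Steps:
O = 25107566/11576555 (O = 18336*(1/18327) - 24354*(-1/20845) = 6112/6109 + 2214/1895 = 25107566/11576555 ≈ 2.1688)
49280/((35459/(-46322))) + q(-52)/O = 49280/((35459/(-46322))) + (6*(-52))/(25107566/11576555) = 49280/((35459*(-1/46322))) - 312*11576555/25107566 = 49280/(-35459/46322) - 1805942580/12553783 = 49280*(-46322/35459) - 1805942580/12553783 = -2282748160/35459 - 1805942580/12553783 = -28721161962233500/445144591397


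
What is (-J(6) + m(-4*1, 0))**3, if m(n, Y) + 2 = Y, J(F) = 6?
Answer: -512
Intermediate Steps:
m(n, Y) = -2 + Y
(-J(6) + m(-4*1, 0))**3 = (-1*6 + (-2 + 0))**3 = (-6 - 2)**3 = (-8)**3 = -512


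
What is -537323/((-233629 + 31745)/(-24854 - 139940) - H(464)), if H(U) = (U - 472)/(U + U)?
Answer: -5135761174796/11791669 ≈ -4.3554e+5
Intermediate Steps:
H(U) = (-472 + U)/(2*U) (H(U) = (-472 + U)/((2*U)) = (-472 + U)*(1/(2*U)) = (-472 + U)/(2*U))
-537323/((-233629 + 31745)/(-24854 - 139940) - H(464)) = -537323/((-233629 + 31745)/(-24854 - 139940) - (-472 + 464)/(2*464)) = -537323/(-201884/(-164794) - (-8)/(2*464)) = -537323/(-201884*(-1/164794) - 1*(-1/116)) = -537323/(100942/82397 + 1/116) = -537323/11791669/9558052 = -537323*9558052/11791669 = -5135761174796/11791669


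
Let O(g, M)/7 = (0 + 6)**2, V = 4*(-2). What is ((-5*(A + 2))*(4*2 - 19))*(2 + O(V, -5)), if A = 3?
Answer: 69850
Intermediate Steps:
V = -8
O(g, M) = 252 (O(g, M) = 7*(0 + 6)**2 = 7*6**2 = 7*36 = 252)
((-5*(A + 2))*(4*2 - 19))*(2 + O(V, -5)) = ((-5*(3 + 2))*(4*2 - 19))*(2 + 252) = ((-5*5)*(8 - 19))*254 = -25*(-11)*254 = 275*254 = 69850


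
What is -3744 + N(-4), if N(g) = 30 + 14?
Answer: -3700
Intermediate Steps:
N(g) = 44
-3744 + N(-4) = -3744 + 44 = -3700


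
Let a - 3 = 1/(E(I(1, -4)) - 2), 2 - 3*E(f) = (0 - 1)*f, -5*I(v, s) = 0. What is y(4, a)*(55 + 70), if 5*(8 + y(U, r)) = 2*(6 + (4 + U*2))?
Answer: -100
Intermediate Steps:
I(v, s) = 0 (I(v, s) = -⅕*0 = 0)
E(f) = ⅔ + f/3 (E(f) = ⅔ - (0 - 1)*f/3 = ⅔ - (-1)*f/3 = ⅔ + f/3)
a = 9/4 (a = 3 + 1/((⅔ + (⅓)*0) - 2) = 3 + 1/((⅔ + 0) - 2) = 3 + 1/(⅔ - 2) = 3 + 1/(-4/3) = 3 - ¾ = 9/4 ≈ 2.2500)
y(U, r) = -4 + 4*U/5 (y(U, r) = -8 + (2*(6 + (4 + U*2)))/5 = -8 + (2*(6 + (4 + 2*U)))/5 = -8 + (2*(10 + 2*U))/5 = -8 + (20 + 4*U)/5 = -8 + (4 + 4*U/5) = -4 + 4*U/5)
y(4, a)*(55 + 70) = (-4 + (⅘)*4)*(55 + 70) = (-4 + 16/5)*125 = -⅘*125 = -100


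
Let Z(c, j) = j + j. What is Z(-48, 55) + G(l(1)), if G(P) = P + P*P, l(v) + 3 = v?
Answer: 112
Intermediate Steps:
Z(c, j) = 2*j
l(v) = -3 + v
G(P) = P + P**2
Z(-48, 55) + G(l(1)) = 2*55 + (-3 + 1)*(1 + (-3 + 1)) = 110 - 2*(1 - 2) = 110 - 2*(-1) = 110 + 2 = 112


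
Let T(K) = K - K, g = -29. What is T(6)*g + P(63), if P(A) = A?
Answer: 63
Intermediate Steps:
T(K) = 0
T(6)*g + P(63) = 0*(-29) + 63 = 0 + 63 = 63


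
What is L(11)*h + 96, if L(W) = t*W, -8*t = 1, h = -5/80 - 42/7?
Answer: 13355/128 ≈ 104.34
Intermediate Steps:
h = -97/16 (h = -5*1/80 - 42*⅐ = -1/16 - 6 = -97/16 ≈ -6.0625)
t = -⅛ (t = -⅛*1 = -⅛ ≈ -0.12500)
L(W) = -W/8
L(11)*h + 96 = -⅛*11*(-97/16) + 96 = -11/8*(-97/16) + 96 = 1067/128 + 96 = 13355/128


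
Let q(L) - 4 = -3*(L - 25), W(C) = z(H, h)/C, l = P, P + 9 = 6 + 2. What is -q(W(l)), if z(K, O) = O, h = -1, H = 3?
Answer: -76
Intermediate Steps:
P = -1 (P = -9 + (6 + 2) = -9 + 8 = -1)
l = -1
W(C) = -1/C
q(L) = 79 - 3*L (q(L) = 4 - 3*(L - 25) = 4 - 3*(-25 + L) = 4 + (75 - 3*L) = 79 - 3*L)
-q(W(l)) = -(79 - (-3)/(-1)) = -(79 - (-3)*(-1)) = -(79 - 3*1) = -(79 - 3) = -1*76 = -76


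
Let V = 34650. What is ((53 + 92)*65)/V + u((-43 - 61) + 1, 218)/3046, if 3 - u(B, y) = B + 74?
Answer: 596347/2110878 ≈ 0.28251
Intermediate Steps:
u(B, y) = -71 - B (u(B, y) = 3 - (B + 74) = 3 - (74 + B) = 3 + (-74 - B) = -71 - B)
((53 + 92)*65)/V + u((-43 - 61) + 1, 218)/3046 = ((53 + 92)*65)/34650 + (-71 - ((-43 - 61) + 1))/3046 = (145*65)*(1/34650) + (-71 - (-104 + 1))*(1/3046) = 9425*(1/34650) + (-71 - 1*(-103))*(1/3046) = 377/1386 + (-71 + 103)*(1/3046) = 377/1386 + 32*(1/3046) = 377/1386 + 16/1523 = 596347/2110878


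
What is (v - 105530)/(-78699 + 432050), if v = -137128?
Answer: -242658/353351 ≈ -0.68673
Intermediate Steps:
(v - 105530)/(-78699 + 432050) = (-137128 - 105530)/(-78699 + 432050) = -242658/353351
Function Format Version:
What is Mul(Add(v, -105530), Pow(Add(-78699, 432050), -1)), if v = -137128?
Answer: Rational(-242658, 353351) ≈ -0.68673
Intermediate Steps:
Mul(Add(v, -105530), Pow(Add(-78699, 432050), -1)) = Mul(Add(-137128, -105530), Pow(Add(-78699, 432050), -1)) = Mul(-242658, Pow(353351, -1)) = Mul(-242658, Rational(1, 353351)) = Rational(-242658, 353351)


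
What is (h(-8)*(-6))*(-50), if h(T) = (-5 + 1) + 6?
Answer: 600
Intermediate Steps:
h(T) = 2 (h(T) = -4 + 6 = 2)
(h(-8)*(-6))*(-50) = (2*(-6))*(-50) = -12*(-50) = 600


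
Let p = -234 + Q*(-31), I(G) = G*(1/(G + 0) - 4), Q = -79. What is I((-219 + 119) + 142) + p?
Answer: 2048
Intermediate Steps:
I(G) = G*(-4 + 1/G) (I(G) = G*(1/G - 4) = G*(-4 + 1/G))
p = 2215 (p = -234 - 79*(-31) = -234 + 2449 = 2215)
I((-219 + 119) + 142) + p = (1 - 4*((-219 + 119) + 142)) + 2215 = (1 - 4*(-100 + 142)) + 2215 = (1 - 4*42) + 2215 = (1 - 168) + 2215 = -167 + 2215 = 2048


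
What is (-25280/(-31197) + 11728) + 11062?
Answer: 711004910/31197 ≈ 22791.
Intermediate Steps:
(-25280/(-31197) + 11728) + 11062 = (-25280*(-1/31197) + 11728) + 11062 = (25280/31197 + 11728) + 11062 = 365903696/31197 + 11062 = 711004910/31197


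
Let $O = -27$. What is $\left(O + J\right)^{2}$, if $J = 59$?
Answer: $1024$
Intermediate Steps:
$\left(O + J\right)^{2} = \left(-27 + 59\right)^{2} = 32^{2} = 1024$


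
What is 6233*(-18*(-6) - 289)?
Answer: -1128173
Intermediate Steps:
6233*(-18*(-6) - 289) = 6233*(108 - 289) = 6233*(-181) = -1128173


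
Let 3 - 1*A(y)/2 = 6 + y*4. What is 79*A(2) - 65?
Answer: -1803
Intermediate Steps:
A(y) = -6 - 8*y (A(y) = 6 - 2*(6 + y*4) = 6 - 2*(6 + 4*y) = 6 + (-12 - 8*y) = -6 - 8*y)
79*A(2) - 65 = 79*(-6 - 8*2) - 65 = 79*(-6 - 16) - 65 = 79*(-22) - 65 = -1738 - 65 = -1803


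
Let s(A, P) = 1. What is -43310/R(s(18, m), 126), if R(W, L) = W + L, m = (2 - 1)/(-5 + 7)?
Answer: -43310/127 ≈ -341.02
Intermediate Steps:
m = ½ (m = 1/2 = 1*(½) = ½ ≈ 0.50000)
R(W, L) = L + W
-43310/R(s(18, m), 126) = -43310/(126 + 1) = -43310/127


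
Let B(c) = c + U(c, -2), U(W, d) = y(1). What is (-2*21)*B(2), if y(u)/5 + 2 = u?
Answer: 126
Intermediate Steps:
y(u) = -10 + 5*u
U(W, d) = -5 (U(W, d) = -10 + 5*1 = -10 + 5 = -5)
B(c) = -5 + c (B(c) = c - 5 = -5 + c)
(-2*21)*B(2) = (-2*21)*(-5 + 2) = -42*(-3) = 126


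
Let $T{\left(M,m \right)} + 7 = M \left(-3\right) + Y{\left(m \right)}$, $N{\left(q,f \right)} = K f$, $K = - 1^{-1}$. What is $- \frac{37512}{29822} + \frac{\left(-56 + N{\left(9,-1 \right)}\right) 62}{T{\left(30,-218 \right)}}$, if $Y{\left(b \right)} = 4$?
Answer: $\frac{1583942}{44733} \approx 35.409$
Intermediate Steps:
$K = -1$ ($K = \left(-1\right) 1 = -1$)
$N{\left(q,f \right)} = - f$
$T{\left(M,m \right)} = -3 - 3 M$ ($T{\left(M,m \right)} = -7 + \left(M \left(-3\right) + 4\right) = -7 - \left(-4 + 3 M\right) = -3 - 3 M$)
$- \frac{37512}{29822} + \frac{\left(-56 + N{\left(9,-1 \right)}\right) 62}{T{\left(30,-218 \right)}} = - \frac{37512}{29822} + \frac{\left(-56 - -1\right) 62}{-3 - 90} = \left(-37512\right) \frac{1}{29822} + \frac{\left(-56 + 1\right) 62}{-3 - 90} = - \frac{18756}{14911} + \frac{\left(-55\right) 62}{-93} = - \frac{18756}{14911} - - \frac{110}{3} = - \frac{18756}{14911} + \frac{110}{3} = \frac{1583942}{44733}$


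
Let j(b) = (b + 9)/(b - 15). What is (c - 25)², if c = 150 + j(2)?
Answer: 2604996/169 ≈ 15414.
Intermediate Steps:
j(b) = (9 + b)/(-15 + b)
c = 1939/13 (c = 150 + (9 + 2)/(-15 + 2) = 150 + 11/(-13) = 150 - 1/13*11 = 150 - 11/13 = 1939/13 ≈ 149.15)
(c - 25)² = (1939/13 - 25)² = (1614/13)² = 2604996/169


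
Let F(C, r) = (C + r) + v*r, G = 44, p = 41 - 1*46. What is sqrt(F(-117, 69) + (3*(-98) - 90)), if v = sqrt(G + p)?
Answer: sqrt(-432 + 69*sqrt(39)) ≈ 1.0465*I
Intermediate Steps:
p = -5 (p = 41 - 46 = -5)
v = sqrt(39) (v = sqrt(44 - 5) = sqrt(39) ≈ 6.2450)
F(C, r) = C + r + r*sqrt(39) (F(C, r) = (C + r) + sqrt(39)*r = (C + r) + r*sqrt(39) = C + r + r*sqrt(39))
sqrt(F(-117, 69) + (3*(-98) - 90)) = sqrt((-117 + 69 + 69*sqrt(39)) + (3*(-98) - 90)) = sqrt((-48 + 69*sqrt(39)) + (-294 - 90)) = sqrt((-48 + 69*sqrt(39)) - 384) = sqrt(-432 + 69*sqrt(39))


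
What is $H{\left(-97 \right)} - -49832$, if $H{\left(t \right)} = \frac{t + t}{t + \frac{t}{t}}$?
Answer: $\frac{2392033}{48} \approx 49834.0$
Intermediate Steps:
$H{\left(t \right)} = \frac{2 t}{1 + t}$ ($H{\left(t \right)} = \frac{2 t}{t + 1} = \frac{2 t}{1 + t}$)
$H{\left(-97 \right)} - -49832 = 2 \left(-97\right) \frac{1}{1 - 97} - -49832 = 2 \left(-97\right) \frac{1}{-96} + 49832 = 2 \left(-97\right) \left(- \frac{1}{96}\right) + 49832 = \frac{97}{48} + 49832 = \frac{2392033}{48}$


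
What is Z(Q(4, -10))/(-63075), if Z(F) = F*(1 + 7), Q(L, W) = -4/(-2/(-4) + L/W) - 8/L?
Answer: 112/21025 ≈ 0.0053270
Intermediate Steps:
Q(L, W) = -8/L - 4/(1/2 + L/W) (Q(L, W) = -4/(-2*(-1/4) + L/W) - 8/L = -4/(1/2 + L/W) - 8/L = -8/L - 4/(1/2 + L/W))
Z(F) = 8*F (Z(F) = F*8 = 8*F)
Z(Q(4, -10))/(-63075) = (8*(8*(-1*(-10) - 2*4 - 1*4*(-10))/(4*(-10 + 2*4))))/(-63075) = (8*(8*(1/4)*(10 - 8 + 40)/(-10 + 8)))*(-1/63075) = (8*(8*(1/4)*42/(-2)))*(-1/63075) = (8*(8*(1/4)*(-1/2)*42))*(-1/63075) = (8*(-42))*(-1/63075) = -336*(-1/63075) = 112/21025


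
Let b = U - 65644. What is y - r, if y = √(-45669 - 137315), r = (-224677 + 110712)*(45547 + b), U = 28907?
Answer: 1004031650 + 2*I*√45746 ≈ 1.004e+9 + 427.77*I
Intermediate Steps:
b = -36737 (b = 28907 - 65644 = -36737)
r = -1004031650 (r = (-224677 + 110712)*(45547 - 36737) = -113965*8810 = -1004031650)
y = 2*I*√45746 (y = √(-182984) = 2*I*√45746 ≈ 427.77*I)
y - r = 2*I*√45746 - 1*(-1004031650) = 2*I*√45746 + 1004031650 = 1004031650 + 2*I*√45746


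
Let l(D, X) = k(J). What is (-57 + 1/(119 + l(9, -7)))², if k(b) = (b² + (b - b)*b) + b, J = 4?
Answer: 62758084/19321 ≈ 3248.2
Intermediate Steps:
k(b) = b + b² (k(b) = (b² + 0*b) + b = (b² + 0) + b = b² + b = b + b²)
l(D, X) = 20 (l(D, X) = 4*(1 + 4) = 4*5 = 20)
(-57 + 1/(119 + l(9, -7)))² = (-57 + 1/(119 + 20))² = (-57 + 1/139)² = (-7922/139)² = 62758084/19321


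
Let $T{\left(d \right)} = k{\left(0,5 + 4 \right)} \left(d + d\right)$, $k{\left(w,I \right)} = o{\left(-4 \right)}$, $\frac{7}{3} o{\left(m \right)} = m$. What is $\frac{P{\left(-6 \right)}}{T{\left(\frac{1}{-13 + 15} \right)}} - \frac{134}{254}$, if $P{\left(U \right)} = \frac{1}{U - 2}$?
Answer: $- \frac{5543}{12192} \approx -0.45464$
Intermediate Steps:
$o{\left(m \right)} = \frac{3 m}{7}$
$k{\left(w,I \right)} = - \frac{12}{7}$ ($k{\left(w,I \right)} = \frac{3}{7} \left(-4\right) = - \frac{12}{7}$)
$P{\left(U \right)} = \frac{1}{-2 + U}$
$T{\left(d \right)} = - \frac{24 d}{7}$ ($T{\left(d \right)} = - \frac{12 \left(d + d\right)}{7} = - \frac{12 \cdot 2 d}{7} = - \frac{24 d}{7}$)
$\frac{P{\left(-6 \right)}}{T{\left(\frac{1}{-13 + 15} \right)}} - \frac{134}{254} = \frac{1}{\left(-2 - 6\right) \left(- \frac{24}{7 \left(-13 + 15\right)}\right)} - \frac{134}{254} = \frac{1}{\left(-8\right) \left(- \frac{24}{7 \cdot 2}\right)} - \frac{67}{127} = - \frac{1}{8 \left(\left(- \frac{24}{7}\right) \frac{1}{2}\right)} - \frac{67}{127} = - \frac{1}{8 \left(- \frac{12}{7}\right)} - \frac{67}{127} = \left(- \frac{1}{8}\right) \left(- \frac{7}{12}\right) - \frac{67}{127} = \frac{7}{96} - \frac{67}{127} = - \frac{5543}{12192}$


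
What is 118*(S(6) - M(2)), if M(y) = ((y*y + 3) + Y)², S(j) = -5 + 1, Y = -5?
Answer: -944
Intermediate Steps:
S(j) = -4
M(y) = (-2 + y²)² (M(y) = ((y*y + 3) - 5)² = ((y² + 3) - 5)² = ((3 + y²) - 5)² = (-2 + y²)²)
118*(S(6) - M(2)) = 118*(-4 - (-2 + 2²)²) = 118*(-4 - (-2 + 4)²) = 118*(-4 - 1*2²) = 118*(-4 - 1*4) = 118*(-4 - 4) = 118*(-8) = -944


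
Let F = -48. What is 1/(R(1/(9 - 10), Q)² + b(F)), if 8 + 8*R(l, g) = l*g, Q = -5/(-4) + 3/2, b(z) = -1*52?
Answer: -1024/51399 ≈ -0.019923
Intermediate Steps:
b(z) = -52
Q = 11/4 (Q = -5*(-¼) + 3*(½) = 5/4 + 3/2 = 11/4 ≈ 2.7500)
R(l, g) = -1 + g*l/8 (R(l, g) = -1 + (l*g)/8 = -1 + (g*l)/8 = -1 + g*l/8)
1/(R(1/(9 - 10), Q)² + b(F)) = 1/((-1 + (⅛)*(11/4)/(9 - 10))² - 52) = 1/((-1 + (⅛)*(11/4)/(-1))² - 52) = 1/((-1 + (⅛)*(11/4)*(-1))² - 52) = 1/((-1 - 11/32)² - 52) = 1/((-43/32)² - 52) = 1/(1849/1024 - 52) = 1/(-51399/1024) = -1024/51399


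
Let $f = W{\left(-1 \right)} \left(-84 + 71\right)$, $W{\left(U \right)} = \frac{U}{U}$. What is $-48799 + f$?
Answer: $-48812$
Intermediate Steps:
$W{\left(U \right)} = 1$
$f = -13$ ($f = 1 \left(-84 + 71\right) = 1 \left(-13\right) = -13$)
$-48799 + f = -48799 - 13 = -48812$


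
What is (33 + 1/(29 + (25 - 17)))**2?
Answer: 1493284/1369 ≈ 1090.8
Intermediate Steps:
(33 + 1/(29 + (25 - 17)))**2 = (33 + 1/(29 + 8))**2 = (33 + 1/37)**2 = (1222/37)**2 = 1493284/1369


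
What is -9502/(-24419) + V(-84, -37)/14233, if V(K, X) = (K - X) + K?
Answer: 132043077/347555627 ≈ 0.37992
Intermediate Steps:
V(K, X) = -X + 2*K
-9502/(-24419) + V(-84, -37)/14233 = -9502/(-24419) + (-1*(-37) + 2*(-84))/14233 = -9502*(-1/24419) + (37 - 168)*(1/14233) = 9502/24419 - 131*1/14233 = 9502/24419 - 131/14233 = 132043077/347555627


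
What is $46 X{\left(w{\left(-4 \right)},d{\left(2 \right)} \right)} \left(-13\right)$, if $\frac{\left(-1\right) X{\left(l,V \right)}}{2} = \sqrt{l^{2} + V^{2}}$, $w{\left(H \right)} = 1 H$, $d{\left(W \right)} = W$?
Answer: $2392 \sqrt{5} \approx 5348.7$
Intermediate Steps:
$w{\left(H \right)} = H$
$X{\left(l,V \right)} = - 2 \sqrt{V^{2} + l^{2}}$ ($X{\left(l,V \right)} = - 2 \sqrt{l^{2} + V^{2}} = - 2 \sqrt{V^{2} + l^{2}}$)
$46 X{\left(w{\left(-4 \right)},d{\left(2 \right)} \right)} \left(-13\right) = 46 \left(- 2 \sqrt{2^{2} + \left(-4\right)^{2}}\right) \left(-13\right) = 46 \left(- 2 \sqrt{4 + 16}\right) \left(-13\right) = 46 \left(- 2 \sqrt{20}\right) \left(-13\right) = 46 \left(- 2 \cdot 2 \sqrt{5}\right) \left(-13\right) = 46 \left(- 4 \sqrt{5}\right) \left(-13\right) = - 184 \sqrt{5} \left(-13\right) = 2392 \sqrt{5}$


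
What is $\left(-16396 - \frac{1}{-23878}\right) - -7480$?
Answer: $- \frac{212896247}{23878} \approx -8916.0$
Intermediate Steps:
$\left(-16396 - \frac{1}{-23878}\right) - -7480 = \left(-16396 - - \frac{1}{23878}\right) + 7480 = \left(-16396 + \frac{1}{23878}\right) + 7480 = - \frac{391503687}{23878} + 7480 = - \frac{212896247}{23878}$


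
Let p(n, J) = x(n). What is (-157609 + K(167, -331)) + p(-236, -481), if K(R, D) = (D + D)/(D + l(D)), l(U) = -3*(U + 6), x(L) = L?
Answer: -50826421/322 ≈ -1.5785e+5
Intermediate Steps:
l(U) = -18 - 3*U (l(U) = -3*(6 + U) = -18 - 3*U)
p(n, J) = n
K(R, D) = 2*D/(-18 - 2*D) (K(R, D) = (D + D)/(D + (-18 - 3*D)) = (2*D)/(-18 - 2*D) = 2*D/(-18 - 2*D))
(-157609 + K(167, -331)) + p(-236, -481) = (-157609 - 1*(-331)/(9 - 331)) - 236 = (-157609 - 1*(-331)/(-322)) - 236 = (-157609 - 1*(-331)*(-1/322)) - 236 = (-157609 - 331/322) - 236 = -50750429/322 - 236 = -50826421/322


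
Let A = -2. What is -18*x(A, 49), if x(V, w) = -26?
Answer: 468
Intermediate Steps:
-18*x(A, 49) = -18*(-26) = 468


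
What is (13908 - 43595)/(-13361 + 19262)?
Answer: -4241/843 ≈ -5.0308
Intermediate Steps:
(13908 - 43595)/(-13361 + 19262) = -29687/5901 = -29687*1/5901 = -4241/843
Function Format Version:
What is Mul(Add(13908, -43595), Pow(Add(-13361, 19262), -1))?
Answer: Rational(-4241, 843) ≈ -5.0308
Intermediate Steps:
Mul(Add(13908, -43595), Pow(Add(-13361, 19262), -1)) = Mul(-29687, Pow(5901, -1)) = Mul(-29687, Rational(1, 5901)) = Rational(-4241, 843)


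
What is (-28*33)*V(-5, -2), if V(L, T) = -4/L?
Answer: -3696/5 ≈ -739.20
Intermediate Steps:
(-28*33)*V(-5, -2) = (-28*33)*(-4/(-5)) = -(-3696)*(-1)/5 = -924*⅘ = -3696/5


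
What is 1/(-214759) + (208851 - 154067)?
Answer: 11765357055/214759 ≈ 54784.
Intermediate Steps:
1/(-214759) + (208851 - 154067) = -1/214759 + 54784 = 11765357055/214759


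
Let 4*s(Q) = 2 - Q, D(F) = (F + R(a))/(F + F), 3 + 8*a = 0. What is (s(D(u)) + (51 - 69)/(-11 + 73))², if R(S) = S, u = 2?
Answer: 184041/15745024 ≈ 0.011689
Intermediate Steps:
a = -3/8 (a = -3/8 + (⅛)*0 = -3/8 + 0 = -3/8 ≈ -0.37500)
D(F) = (-3/8 + F)/(2*F) (D(F) = (F - 3/8)/(F + F) = (-3/8 + F)/((2*F)) = (-3/8 + F)*(1/(2*F)) = (-3/8 + F)/(2*F))
s(Q) = ½ - Q/4 (s(Q) = (2 - Q)/4 = ½ - Q/4)
(s(D(u)) + (51 - 69)/(-11 + 73))² = ((½ - (-3 + 8*2)/(64*2)) + (51 - 69)/(-11 + 73))² = ((½ - (-3 + 16)/(64*2)) - 18/62)² = ((½ - 13/(64*2)) - 18*1/62)² = ((½ - ¼*13/32) - 9/31)² = ((½ - 13/128) - 9/31)² = (51/128 - 9/31)² = (429/3968)² = 184041/15745024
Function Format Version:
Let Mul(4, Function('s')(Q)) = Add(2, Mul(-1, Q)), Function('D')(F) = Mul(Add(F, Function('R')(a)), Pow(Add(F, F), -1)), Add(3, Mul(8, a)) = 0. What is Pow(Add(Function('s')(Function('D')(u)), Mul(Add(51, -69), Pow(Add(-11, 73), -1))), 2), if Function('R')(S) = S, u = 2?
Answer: Rational(184041, 15745024) ≈ 0.011689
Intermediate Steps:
a = Rational(-3, 8) (a = Add(Rational(-3, 8), Mul(Rational(1, 8), 0)) = Add(Rational(-3, 8), 0) = Rational(-3, 8) ≈ -0.37500)
Function('D')(F) = Mul(Rational(1, 2), Pow(F, -1), Add(Rational(-3, 8), F)) (Function('D')(F) = Mul(Add(F, Rational(-3, 8)), Pow(Add(F, F), -1)) = Mul(Add(Rational(-3, 8), F), Pow(Mul(2, F), -1)) = Mul(Add(Rational(-3, 8), F), Mul(Rational(1, 2), Pow(F, -1))) = Mul(Rational(1, 2), Pow(F, -1), Add(Rational(-3, 8), F)))
Function('s')(Q) = Add(Rational(1, 2), Mul(Rational(-1, 4), Q)) (Function('s')(Q) = Mul(Rational(1, 4), Add(2, Mul(-1, Q))) = Add(Rational(1, 2), Mul(Rational(-1, 4), Q)))
Pow(Add(Function('s')(Function('D')(u)), Mul(Add(51, -69), Pow(Add(-11, 73), -1))), 2) = Pow(Add(Add(Rational(1, 2), Mul(Rational(-1, 4), Mul(Rational(1, 16), Pow(2, -1), Add(-3, Mul(8, 2))))), Mul(Add(51, -69), Pow(Add(-11, 73), -1))), 2) = Pow(Add(Add(Rational(1, 2), Mul(Rational(-1, 4), Mul(Rational(1, 16), Rational(1, 2), Add(-3, 16)))), Mul(-18, Pow(62, -1))), 2) = Pow(Add(Add(Rational(1, 2), Mul(Rational(-1, 4), Mul(Rational(1, 16), Rational(1, 2), 13))), Mul(-18, Rational(1, 62))), 2) = Pow(Add(Add(Rational(1, 2), Mul(Rational(-1, 4), Rational(13, 32))), Rational(-9, 31)), 2) = Pow(Add(Add(Rational(1, 2), Rational(-13, 128)), Rational(-9, 31)), 2) = Pow(Add(Rational(51, 128), Rational(-9, 31)), 2) = Pow(Rational(429, 3968), 2) = Rational(184041, 15745024)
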